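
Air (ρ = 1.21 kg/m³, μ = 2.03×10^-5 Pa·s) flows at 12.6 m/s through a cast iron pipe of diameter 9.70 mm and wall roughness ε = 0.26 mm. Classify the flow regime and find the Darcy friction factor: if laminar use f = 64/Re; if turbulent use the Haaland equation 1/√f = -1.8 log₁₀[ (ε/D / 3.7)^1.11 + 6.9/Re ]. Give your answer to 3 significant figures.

f ≈ 0.0590

Re = ρVD/μ = 1.21·12.6·0.0097/2.03e-05 = 7285.
Re > 4000 → turbulent. ε/D = 0.00026/0.0097 = 0.0268; Haaland: 1/√f = -1.8 log₁₀[0.00421 + 0.000947] = 4.117, so f = 0.05899.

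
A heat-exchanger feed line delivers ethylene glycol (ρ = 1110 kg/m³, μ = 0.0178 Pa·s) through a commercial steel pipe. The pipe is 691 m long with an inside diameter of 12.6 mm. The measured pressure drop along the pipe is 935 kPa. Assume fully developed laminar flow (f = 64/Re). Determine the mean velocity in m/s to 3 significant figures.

V ≈ 0.377 m/s

For laminar flow, f = 64/Re with Re = ρVD/μ, so Darcy-Weisbach reduces to ΔP = 32μLV/D². Solving for V: V = ΔP·D²/(32μL) = 9.35e+05·(0.0126)²/(32·0.0178·691) = 0.3771 m/s.
Check: Re = ρVD/μ = 1110·0.3771·0.0126/0.0178 = 296.3 < 2300, so the laminar assumption holds.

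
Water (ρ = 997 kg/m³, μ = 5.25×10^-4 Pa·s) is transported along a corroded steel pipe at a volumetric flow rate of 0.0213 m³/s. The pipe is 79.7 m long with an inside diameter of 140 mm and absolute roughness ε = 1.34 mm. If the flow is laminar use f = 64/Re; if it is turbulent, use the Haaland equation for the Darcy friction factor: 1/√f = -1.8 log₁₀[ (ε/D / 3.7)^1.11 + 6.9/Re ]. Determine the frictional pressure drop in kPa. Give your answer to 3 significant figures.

ΔP ≈ 20.4 kPa

Cross-sectional area A = πD²/4 = π(0.14)²/4 = 0.01539 m²; mean velocity V = Q/A = 0.0213/0.01539 = 1.384 m/s.
Reynolds number Re = ρVD/μ = 997 · 1.384 · 0.14 / 0.000525 = 3.679e+05.
Re > 4000 → turbulent. Relative roughness ε/D = 0.00134/0.14 = 0.00957. Haaland: 1/√f = -1.8 log₁₀[(0.00957/3.7)^1.11 + 6.9/3.679e+05] = -1.8 log₁₀[0.00134 + 1.88e-05] = 5.158, so f = 0.03758.
Darcy-Weisbach: ΔP = f(L/D)(ρV²/2) = 0.03758·(79.7/0.14)·(997·1.384²/2) = 0.03758·569.3·954.4 = 2.042e+04 Pa.
ΔP = 2.042e+04 Pa = 20.4 kPa.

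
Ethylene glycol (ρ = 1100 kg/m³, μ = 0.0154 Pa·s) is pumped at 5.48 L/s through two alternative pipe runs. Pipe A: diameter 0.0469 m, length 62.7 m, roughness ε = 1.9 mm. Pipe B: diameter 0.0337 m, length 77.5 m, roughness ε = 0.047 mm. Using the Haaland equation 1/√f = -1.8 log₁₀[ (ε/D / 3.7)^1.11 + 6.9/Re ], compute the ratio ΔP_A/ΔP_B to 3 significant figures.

Pipe A: V = Q/A = 0.00548/0.001728 = 3.172 m/s; Re = 1.063e+04; ε/D = 0.0405; Haaland → f = 0.06765; ΔP_A = f(L/D)(ρV²/2) = 5.005e+05 Pa.
Pipe B: V = Q/A = 0.00548/0.000892 = 6.144 m/s; Re = 1.479e+04; ε/D = 0.00139; Haaland → f = 0.03006; ΔP_B = f(L/D)(ρV²/2) = 1.435e+06 Pa.
ΔP_A/ΔP_B = 5.005e+05/1.435e+06 = 0.349.

ΔP_A/ΔP_B ≈ 0.349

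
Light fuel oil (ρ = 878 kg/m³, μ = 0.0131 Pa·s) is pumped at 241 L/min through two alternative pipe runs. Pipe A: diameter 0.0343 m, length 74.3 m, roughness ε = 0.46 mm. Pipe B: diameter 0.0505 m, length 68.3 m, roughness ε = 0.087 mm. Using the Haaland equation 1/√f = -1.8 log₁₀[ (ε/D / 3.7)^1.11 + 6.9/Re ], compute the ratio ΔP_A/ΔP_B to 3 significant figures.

Pipe A: V = Q/A = 0.004017/0.000924 = 4.347 m/s; Re = 9993; ε/D = 0.0134; Haaland → f = 0.04645; ΔP_A = f(L/D)(ρV²/2) = 8.346e+05 Pa.
Pipe B: V = Q/A = 0.004017/0.002003 = 2.005 m/s; Re = 6787; ε/D = 0.00172; Haaland → f = 0.03633; ΔP_B = f(L/D)(ρV²/2) = 8.674e+04 Pa.
ΔP_A/ΔP_B = 8.346e+05/8.674e+04 = 9.62.

ΔP_A/ΔP_B ≈ 9.62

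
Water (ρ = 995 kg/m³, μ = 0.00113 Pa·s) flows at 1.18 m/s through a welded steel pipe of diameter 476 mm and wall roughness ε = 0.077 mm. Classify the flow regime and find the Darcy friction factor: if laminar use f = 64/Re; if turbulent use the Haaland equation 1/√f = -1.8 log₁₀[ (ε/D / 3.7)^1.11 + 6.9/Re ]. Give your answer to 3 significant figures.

f ≈ 0.0149

Re = ρVD/μ = 995·1.18·0.476/0.00113 = 4.946e+05.
Re > 4000 → turbulent. ε/D = 7.7e-05/0.476 = 0.000162; Haaland: 1/√f = -1.8 log₁₀[1.45e-05 + 1.4e-05] = 8.183, so f = 0.01493.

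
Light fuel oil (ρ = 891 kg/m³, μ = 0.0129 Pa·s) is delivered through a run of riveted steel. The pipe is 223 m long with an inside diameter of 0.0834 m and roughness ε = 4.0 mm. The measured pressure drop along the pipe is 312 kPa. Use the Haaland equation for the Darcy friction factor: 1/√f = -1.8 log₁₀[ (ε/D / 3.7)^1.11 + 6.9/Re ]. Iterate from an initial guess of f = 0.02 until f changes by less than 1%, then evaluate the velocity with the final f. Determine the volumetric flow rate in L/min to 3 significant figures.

Q ≈ 623 L/min

Rearranging Darcy-Weisbach: V = √(2·ΔP·D/(f·L·ρ)). With ε/D = 0.004/0.0834 = 0.048, iterate starting from f = 0.02:
  f = 0.02 → V = √(2·3.12e+05·0.0834/(0.02·223·891)) = 3.619 m/s; Re = ρVD/μ = 2.085e+04; f → 0.07152
  f = 0.07152 → V = 1.914 m/s; Re = 1.102e+04; f → 0.07257
  f = 0.07257 → V = 1.9 m/s; Re = 1.094e+04; f → 0.07258
Converged (Δf/f < 1%). With the final f = 0.07258: V = √(2·3.12e+05·0.0834/(0.07258·223·891)) = 1.9 m/s.
Q = V·A = 1.9·(π/4·0.0834²) = 0.01038 m³/s = 623 L/min.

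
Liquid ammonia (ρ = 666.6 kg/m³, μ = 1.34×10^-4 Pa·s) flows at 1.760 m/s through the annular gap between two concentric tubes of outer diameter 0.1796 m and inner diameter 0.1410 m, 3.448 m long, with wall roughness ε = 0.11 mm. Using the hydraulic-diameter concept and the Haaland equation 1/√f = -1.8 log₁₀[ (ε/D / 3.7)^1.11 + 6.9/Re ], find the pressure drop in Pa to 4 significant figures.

ΔP ≈ 2418 Pa

Hydraulic diameter D_h = 4A/P = D_o - D_i = 0.1796 - 0.141 = 0.0386 m.
Re = ρVD_h/μ = 666.6·1.76·0.0386/0.000134 = 3.38e+05.
ε/D_h = 0.00011/0.0386 = 0.00285; Haaland gives 1/√f = -1.8 log₁₀[0.00035+2.04e-05] = 6.176, so f = 0.02622.
ΔP = f(L/D_h)(ρV²/2) = 0.02622·3.448/0.0386·1032 = 2418 Pa.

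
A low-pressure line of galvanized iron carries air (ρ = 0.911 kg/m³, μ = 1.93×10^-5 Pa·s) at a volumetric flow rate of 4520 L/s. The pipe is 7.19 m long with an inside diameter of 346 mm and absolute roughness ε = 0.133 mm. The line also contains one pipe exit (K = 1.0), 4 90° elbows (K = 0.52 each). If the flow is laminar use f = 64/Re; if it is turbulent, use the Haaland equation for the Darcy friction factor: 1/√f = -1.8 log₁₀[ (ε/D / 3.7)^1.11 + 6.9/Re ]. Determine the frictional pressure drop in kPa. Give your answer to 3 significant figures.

Q = 4520 L/s = 4520/1000 = 4.52 m³/s.
Cross-sectional area A = πD²/4 = π(0.346)²/4 = 0.09402 m²; mean velocity V = Q/A = 4.52/0.09402 = 48.07 m/s.
Reynolds number Re = ρVD/μ = 0.911 · 48.07 · 0.346 / 1.93e-05 = 7.851e+05.
Re > 4000 → turbulent. Relative roughness ε/D = 0.000133/0.346 = 0.000384. Haaland: 1/√f = -1.8 log₁₀[(0.000384/3.7)^1.11 + 6.9/7.851e+05] = -1.8 log₁₀[3.79e-05 + 8.79e-06] = 7.796, so f = 0.01645.
Total minor-loss coefficient ΣK = 1·1 + 4·0.52 = 3.08.
ΔP = [f·L/D + ΣK]·(ρV²/2) = [0.01645·7.19/0.346 + 3.08]·(0.911·48.07²/2) = [0.3419 + 3.08]·1053 = 3602 Pa.
ΔP = 3602 Pa = 3.60 kPa.

ΔP ≈ 3.60 kPa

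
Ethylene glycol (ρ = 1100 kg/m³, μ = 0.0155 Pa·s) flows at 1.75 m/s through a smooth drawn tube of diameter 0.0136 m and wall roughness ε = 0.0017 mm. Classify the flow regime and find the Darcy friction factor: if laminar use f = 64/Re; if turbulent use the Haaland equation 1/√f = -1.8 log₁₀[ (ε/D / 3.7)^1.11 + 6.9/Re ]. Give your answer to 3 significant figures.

Re = ρVD/μ = 1100·1.75·0.0136/0.0155 = 1689.
Re < 2300 → laminar, so f = 64/Re = 0.03789 (roughness is irrelevant in laminar flow).

f ≈ 0.0379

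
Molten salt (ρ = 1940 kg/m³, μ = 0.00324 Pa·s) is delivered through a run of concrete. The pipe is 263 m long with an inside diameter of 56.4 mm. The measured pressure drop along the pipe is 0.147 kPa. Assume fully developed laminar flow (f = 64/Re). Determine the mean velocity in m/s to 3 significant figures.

For laminar flow, f = 64/Re with Re = ρVD/μ, so Darcy-Weisbach reduces to ΔP = 32μLV/D². Solving for V: V = ΔP·D²/(32μL) = 147·(0.0564)²/(32·0.00324·263) = 0.01715 m/s.
Check: Re = ρVD/μ = 1940·0.01715·0.0564/0.00324 = 579.1 < 2300, so the laminar assumption holds.

V ≈ 0.0171 m/s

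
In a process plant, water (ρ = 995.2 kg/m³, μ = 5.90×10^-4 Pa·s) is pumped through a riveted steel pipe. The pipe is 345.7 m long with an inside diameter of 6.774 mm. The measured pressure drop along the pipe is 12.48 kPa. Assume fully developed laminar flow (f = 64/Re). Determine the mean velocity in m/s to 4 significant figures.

For laminar flow, f = 64/Re with Re = ρVD/μ, so Darcy-Weisbach reduces to ΔP = 32μLV/D². Solving for V: V = ΔP·D²/(32μL) = 1.248e+04·(0.006774)²/(32·0.00059·345.7) = 0.08774 m/s.
Check: Re = ρVD/μ = 995.2·0.08774·0.006774/0.00059 = 1003 < 2300, so the laminar assumption holds.

V ≈ 0.08774 m/s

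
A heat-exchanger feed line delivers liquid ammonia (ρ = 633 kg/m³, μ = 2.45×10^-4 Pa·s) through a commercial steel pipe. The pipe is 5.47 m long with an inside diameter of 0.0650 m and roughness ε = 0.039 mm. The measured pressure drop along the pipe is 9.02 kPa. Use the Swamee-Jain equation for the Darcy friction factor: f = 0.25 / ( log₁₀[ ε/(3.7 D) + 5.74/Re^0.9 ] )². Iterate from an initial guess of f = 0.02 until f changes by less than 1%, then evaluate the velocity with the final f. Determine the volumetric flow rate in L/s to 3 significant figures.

Rearranging Darcy-Weisbach: V = √(2·ΔP·D/(f·L·ρ)). With ε/D = 3.9e-05/0.065 = 0.0006, iterate starting from f = 0.02:
  f = 0.02 → V = √(2·9020·0.065/(0.02·5.47·633)) = 4.115 m/s; Re = ρVD/μ = 6.911e+05; f → 0.01814
  f = 0.01814 → V = 4.32 m/s; Re = 7.256e+05; f → 0.01811
Converged (Δf/f < 1%). With the final f = 0.01811: V = √(2·9020·0.065/(0.01811·5.47·633)) = 4.324 m/s.
Q = V·A = 4.324·(π/4·0.065²) = 0.01435 m³/s = 14.3 L/s.

Q ≈ 14.3 L/s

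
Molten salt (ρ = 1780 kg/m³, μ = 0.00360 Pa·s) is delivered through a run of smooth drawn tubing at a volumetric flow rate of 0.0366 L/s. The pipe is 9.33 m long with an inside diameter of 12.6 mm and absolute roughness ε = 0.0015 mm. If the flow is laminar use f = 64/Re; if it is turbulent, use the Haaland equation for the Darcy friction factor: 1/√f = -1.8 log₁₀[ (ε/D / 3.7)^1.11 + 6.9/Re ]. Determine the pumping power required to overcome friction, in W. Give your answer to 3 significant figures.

Q = 0.0366 L/s = 0.0366/1000 = 3.66e-05 m³/s.
Cross-sectional area A = πD²/4 = π(0.0126)²/4 = 0.0001247 m²; mean velocity V = Q/A = 3.66e-05/0.0001247 = 0.2935 m/s.
Reynolds number Re = ρVD/μ = 1780 · 0.2935 · 0.0126 / 0.0036 = 1829.
Re < 2300 → laminar flow, so f = 64/Re = 64/1829 = 0.035 (the turbulent correlation is not needed).
Darcy-Weisbach: ΔP = f(L/D)(ρV²/2) = 0.035·(9.33/0.0126)·(1780·0.2935²/2) = 0.035·740.5·76.68 = 1987 Pa.
Pumping power P = QΔP = 3.66e-05·1987 = 0.07273 W = 0.0727 W.

P ≈ 0.0727 W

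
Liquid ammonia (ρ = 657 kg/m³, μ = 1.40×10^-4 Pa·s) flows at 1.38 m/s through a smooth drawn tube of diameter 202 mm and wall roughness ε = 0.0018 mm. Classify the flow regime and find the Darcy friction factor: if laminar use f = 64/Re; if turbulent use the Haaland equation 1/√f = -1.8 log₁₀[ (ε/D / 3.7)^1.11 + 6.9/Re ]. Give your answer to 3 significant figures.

f ≈ 0.0113

Re = ρVD/μ = 657·1.38·0.202/0.00014 = 1.308e+06.
Re > 4000 → turbulent. ε/D = 1.8e-06/0.202 = 8.91e-06; Haaland: 1/√f = -1.8 log₁₀[5.8e-07 + 5.27e-06] = 9.418, so f = 0.01127.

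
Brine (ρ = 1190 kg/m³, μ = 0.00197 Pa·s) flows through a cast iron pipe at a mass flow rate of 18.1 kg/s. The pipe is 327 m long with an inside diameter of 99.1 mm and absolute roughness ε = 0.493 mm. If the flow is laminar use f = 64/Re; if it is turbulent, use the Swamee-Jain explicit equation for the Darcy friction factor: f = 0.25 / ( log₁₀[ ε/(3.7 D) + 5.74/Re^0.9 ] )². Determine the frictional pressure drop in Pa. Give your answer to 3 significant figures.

A = πD²/4 = π(0.0991)²/4 = 0.007713 m²; mean velocity V = ṁ/(ρA) = 18.1/(1190 · 0.007713) = 1.972 m/s.
Reynolds number Re = ρVD/μ = 1190 · 1.972 · 0.0991 / 0.00197 = 1.18e+05.
Re > 4000 → turbulent. Relative roughness ε/D = 0.000493/0.0991 = 0.00497. Swamee-Jain: f = 0.25/(log₁₀[0.00497/3.7 + 5.74/1.18e+05^0.9])² = 0.25/(log₁₀[0.00134 + 0.000156])² = 0.25/(-2.824)² = 0.03136.
Darcy-Weisbach: ΔP = f(L/D)(ρV²/2) = 0.03136·(327/0.0991)·(1190·1.972²/2) = 0.03136·3300·2314 = 2.394e+05 Pa.

ΔP ≈ 239000 Pa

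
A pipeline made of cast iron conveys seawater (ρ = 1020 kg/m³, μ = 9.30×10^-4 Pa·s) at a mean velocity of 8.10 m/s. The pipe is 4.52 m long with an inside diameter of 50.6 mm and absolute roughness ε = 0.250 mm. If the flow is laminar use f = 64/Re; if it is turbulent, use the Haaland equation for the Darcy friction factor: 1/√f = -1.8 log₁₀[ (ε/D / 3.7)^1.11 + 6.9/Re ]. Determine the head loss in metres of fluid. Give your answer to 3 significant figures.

h_f ≈ 9.11 m

Reynolds number Re = ρVD/μ = 1020 · 8.1 · 0.0506 / 0.00093 = 4.495e+05.
Re > 4000 → turbulent. Relative roughness ε/D = 0.00025/0.0506 = 0.00494. Haaland: 1/√f = -1.8 log₁₀[(0.00494/3.7)^1.11 + 6.9/4.495e+05] = -1.8 log₁₀[0.000645 + 1.53e-05] = 5.725, so f = 0.03051.
Darcy-Weisbach: ΔP = f(L/D)(ρV²/2) = 0.03051·(4.52/0.0506)·(1020·8.1²/2) = 0.03051·89.33·3.346e+04 = 9.121e+04 Pa.
Head loss h_f = ΔP/(ρg) = 9.121e+04/(1020·9.81) = 9.11 m.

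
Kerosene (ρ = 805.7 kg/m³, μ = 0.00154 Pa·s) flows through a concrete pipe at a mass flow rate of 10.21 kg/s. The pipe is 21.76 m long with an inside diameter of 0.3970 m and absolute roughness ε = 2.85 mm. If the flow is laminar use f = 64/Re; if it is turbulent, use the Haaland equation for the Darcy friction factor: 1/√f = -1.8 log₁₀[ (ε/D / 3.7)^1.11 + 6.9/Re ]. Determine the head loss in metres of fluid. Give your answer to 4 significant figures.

A = πD²/4 = π(0.397)²/4 = 0.1238 m²; mean velocity V = ṁ/(ρA) = 10.21/(805.7 · 0.1238) = 0.1024 m/s.
Reynolds number Re = ρVD/μ = 805.7 · 0.1024 · 0.397 / 0.00154 = 2.126e+04.
Re > 4000 → turbulent. Relative roughness ε/D = 0.00285/0.397 = 0.00718. Haaland: 1/√f = -1.8 log₁₀[(0.00718/3.7)^1.11 + 6.9/2.126e+04] = -1.8 log₁₀[0.000976 + 0.000325] = 5.195, so f = 0.03706.
Darcy-Weisbach: ΔP = f(L/D)(ρV²/2) = 0.03706·(21.76/0.397)·(805.7·0.1024²/2) = 0.03706·54.81·4.222 = 8.576 Pa.
Head loss h_f = ΔP/(ρg) = 8.576/(805.7·9.81) = 0.001085 m.

h_f ≈ 0.001085 m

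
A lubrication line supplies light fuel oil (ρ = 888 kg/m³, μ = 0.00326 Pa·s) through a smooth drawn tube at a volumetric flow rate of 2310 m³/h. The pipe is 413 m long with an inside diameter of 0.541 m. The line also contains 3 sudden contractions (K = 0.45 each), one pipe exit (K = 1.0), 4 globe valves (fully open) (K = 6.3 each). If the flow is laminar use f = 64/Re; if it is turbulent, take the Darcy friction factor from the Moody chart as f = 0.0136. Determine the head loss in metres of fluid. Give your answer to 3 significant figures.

h_f ≈ 15.1 m

Q = 2310 m³/h = 2310/3600 = 0.6417 m³/s.
Cross-sectional area A = πD²/4 = π(0.541)²/4 = 0.2299 m²; mean velocity V = Q/A = 0.6417/0.2299 = 2.791 m/s.
Reynolds number Re = ρVD/μ = 888 · 2.791 · 0.541 / 0.00326 = 4.114e+05.
Re > 4000 → turbulent; use the Moody-chart value f = 0.0136.
Total minor-loss coefficient ΣK = 3·0.45 + 1·1 + 4·6.3 = 27.6.
ΔP = [f·L/D + ΣK]·(ρV²/2) = [0.0136·413/0.541 + 27.6]·(888·2.791²/2) = [10.38 + 27.6]·3460 = 1.312e+05 Pa.
Head loss h_f = ΔP/(ρg) = 1.312e+05/(888·9.81) = 15.1 m.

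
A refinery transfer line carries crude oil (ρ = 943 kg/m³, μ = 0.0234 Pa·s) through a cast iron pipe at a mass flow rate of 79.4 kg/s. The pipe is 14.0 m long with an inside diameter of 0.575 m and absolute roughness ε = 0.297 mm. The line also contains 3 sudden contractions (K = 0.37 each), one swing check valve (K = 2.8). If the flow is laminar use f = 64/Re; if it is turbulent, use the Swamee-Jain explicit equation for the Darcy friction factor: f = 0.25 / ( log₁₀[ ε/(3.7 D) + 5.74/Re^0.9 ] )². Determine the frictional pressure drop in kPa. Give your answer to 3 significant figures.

ΔP ≈ 0.235 kPa

A = πD²/4 = π(0.575)²/4 = 0.2597 m²; mean velocity V = ṁ/(ρA) = 79.4/(943 · 0.2597) = 0.3243 m/s.
Reynolds number Re = ρVD/μ = 943 · 0.3243 · 0.575 / 0.0234 = 7514.
Re > 4000 → turbulent. Relative roughness ε/D = 0.000297/0.575 = 0.000517. Swamee-Jain: f = 0.25/(log₁₀[0.000517/3.7 + 5.74/7514^0.9])² = 0.25/(log₁₀[0.00014 + 0.00186])² = 0.25/(-2.698)² = 0.03434.
Total minor-loss coefficient ΣK = 3·0.37 + 1·2.8 = 3.91.
ΔP = [f·L/D + ΣK]·(ρV²/2) = [0.03434·14/0.575 + 3.91]·(943·0.3243²/2) = [0.8362 + 3.91]·49.57 = 235.3 Pa.
ΔP = 235.3 Pa = 0.235 kPa.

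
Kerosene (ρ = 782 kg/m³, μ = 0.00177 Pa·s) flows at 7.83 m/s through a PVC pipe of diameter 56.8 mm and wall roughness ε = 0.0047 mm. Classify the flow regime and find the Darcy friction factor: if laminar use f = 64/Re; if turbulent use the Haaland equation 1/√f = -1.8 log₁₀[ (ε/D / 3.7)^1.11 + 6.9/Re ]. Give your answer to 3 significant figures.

Re = ρVD/μ = 782·7.83·0.0568/0.00177 = 1.965e+05.
Re > 4000 → turbulent. ε/D = 4.7e-06/0.0568 = 8.27e-05; Haaland: 1/√f = -1.8 log₁₀[6.89e-06 + 3.51e-05] = 7.878, so f = 0.01611.

f ≈ 0.0161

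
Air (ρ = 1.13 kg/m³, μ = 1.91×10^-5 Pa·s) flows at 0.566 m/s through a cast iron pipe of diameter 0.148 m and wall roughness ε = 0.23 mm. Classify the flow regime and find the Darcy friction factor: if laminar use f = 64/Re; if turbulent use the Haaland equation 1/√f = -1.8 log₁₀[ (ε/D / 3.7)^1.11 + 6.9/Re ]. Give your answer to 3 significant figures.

Re = ρVD/μ = 1.13·0.566·0.148/1.91e-05 = 4956.
Re > 4000 → turbulent. ε/D = 0.00023/0.148 = 0.00155; Haaland: 1/√f = -1.8 log₁₀[0.000179 + 0.00139] = 5.047, so f = 0.03926.

f ≈ 0.0393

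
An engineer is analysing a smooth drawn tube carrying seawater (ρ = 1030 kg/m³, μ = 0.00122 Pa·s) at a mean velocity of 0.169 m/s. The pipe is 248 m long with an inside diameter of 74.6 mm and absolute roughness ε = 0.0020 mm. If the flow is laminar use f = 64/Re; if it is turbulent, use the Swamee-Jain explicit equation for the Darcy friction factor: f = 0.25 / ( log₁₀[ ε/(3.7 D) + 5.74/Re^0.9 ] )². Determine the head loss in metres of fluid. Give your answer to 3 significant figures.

Reynolds number Re = ρVD/μ = 1030 · 0.169 · 0.0746 / 0.00122 = 1.064e+04.
Re > 4000 → turbulent. Relative roughness ε/D = 2e-06/0.0746 = 2.68e-05. Swamee-Jain: f = 0.25/(log₁₀[2.68e-05/3.7 + 5.74/1.064e+04^0.9])² = 0.25/(log₁₀[7.25e-06 + 0.00136])² = 0.25/(-2.863)² = 0.0305.
Darcy-Weisbach: ΔP = f(L/D)(ρV²/2) = 0.0305·(248/0.0746)·(1030·0.169²/2) = 0.0305·3324·14.71 = 1491 Pa.
Head loss h_f = ΔP/(ρg) = 1491/(1030·9.81) = 0.148 m.

h_f ≈ 0.148 m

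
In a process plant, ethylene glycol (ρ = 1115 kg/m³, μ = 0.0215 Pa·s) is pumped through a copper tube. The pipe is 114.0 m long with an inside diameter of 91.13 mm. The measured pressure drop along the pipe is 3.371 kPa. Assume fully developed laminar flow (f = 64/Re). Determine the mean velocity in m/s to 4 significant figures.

For laminar flow, f = 64/Re with Re = ρVD/μ, so Darcy-Weisbach reduces to ΔP = 32μLV/D². Solving for V: V = ΔP·D²/(32μL) = 3371·(0.09113)²/(32·0.0215·114) = 0.3569 m/s.
Check: Re = ρVD/μ = 1115·0.3569·0.09113/0.0215 = 1687 < 2300, so the laminar assumption holds.

V ≈ 0.3569 m/s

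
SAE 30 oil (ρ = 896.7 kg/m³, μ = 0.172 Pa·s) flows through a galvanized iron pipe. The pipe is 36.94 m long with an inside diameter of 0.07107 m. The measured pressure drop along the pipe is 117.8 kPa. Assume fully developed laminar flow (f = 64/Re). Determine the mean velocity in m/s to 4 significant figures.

V ≈ 2.926 m/s

For laminar flow, f = 64/Re with Re = ρVD/μ, so Darcy-Weisbach reduces to ΔP = 32μLV/D². Solving for V: V = ΔP·D²/(32μL) = 1.178e+05·(0.07107)²/(32·0.172·36.94) = 2.926 m/s.
Check: Re = ρVD/μ = 896.7·2.926·0.07107/0.172 = 1084 < 2300, so the laminar assumption holds.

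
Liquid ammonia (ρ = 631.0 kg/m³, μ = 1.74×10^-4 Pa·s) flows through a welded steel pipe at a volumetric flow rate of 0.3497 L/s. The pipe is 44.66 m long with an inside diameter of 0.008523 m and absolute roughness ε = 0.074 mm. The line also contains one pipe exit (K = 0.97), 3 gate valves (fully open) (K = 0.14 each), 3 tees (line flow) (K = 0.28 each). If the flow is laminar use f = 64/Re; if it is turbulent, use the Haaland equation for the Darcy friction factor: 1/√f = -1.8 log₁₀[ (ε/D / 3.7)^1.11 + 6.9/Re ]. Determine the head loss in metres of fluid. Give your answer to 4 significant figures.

h_f ≈ 371.0 m

Q = 0.3497 L/s = 0.3497/1000 = 0.0003497 m³/s.
Cross-sectional area A = πD²/4 = π(0.008523)²/4 = 5.705e-05 m²; mean velocity V = Q/A = 0.0003497/5.705e-05 = 6.129 m/s.
Reynolds number Re = ρVD/μ = 631 · 6.129 · 0.008523 / 0.000174 = 1.894e+05.
Re > 4000 → turbulent. Relative roughness ε/D = 7.4e-05/0.008523 = 0.00868. Haaland: 1/√f = -1.8 log₁₀[(0.00868/3.7)^1.11 + 6.9/1.894e+05] = -1.8 log₁₀[0.00121 + 3.64e-05] = 5.231, so f = 0.03655.
Total minor-loss coefficient ΣK = 1·0.97 + 3·0.14 + 3·0.28 = 2.23.
ΔP = [f·L/D + ΣK]·(ρV²/2) = [0.03655·44.66/0.008523 + 2.23]·(631·6.129²/2) = [191.5 + 2.23]·1.185e+04 = 2.297e+06 Pa.
Head loss h_f = ΔP/(ρg) = 2.297e+06/(631·9.81) = 371.0 m.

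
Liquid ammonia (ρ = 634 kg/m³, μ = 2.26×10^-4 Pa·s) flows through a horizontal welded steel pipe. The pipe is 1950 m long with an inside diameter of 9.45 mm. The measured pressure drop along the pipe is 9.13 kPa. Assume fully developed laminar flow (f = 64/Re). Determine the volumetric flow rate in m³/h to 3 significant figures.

Q ≈ 0.0146 m³/h

For laminar flow, f = 64/Re with Re = ρVD/μ, so Darcy-Weisbach reduces to ΔP = 32μLV/D². Solving for V: V = ΔP·D²/(32μL) = 9130·(0.00945)²/(32·0.000226·1950) = 0.05782 m/s.
Check: Re = ρVD/μ = 634·0.05782·0.00945/0.000226 = 1533 < 2300, so the laminar assumption holds.
Q = V·A = 0.05782·(π/4·0.00945²) = 4.055e-06 m³/s = 0.0146 m³/h.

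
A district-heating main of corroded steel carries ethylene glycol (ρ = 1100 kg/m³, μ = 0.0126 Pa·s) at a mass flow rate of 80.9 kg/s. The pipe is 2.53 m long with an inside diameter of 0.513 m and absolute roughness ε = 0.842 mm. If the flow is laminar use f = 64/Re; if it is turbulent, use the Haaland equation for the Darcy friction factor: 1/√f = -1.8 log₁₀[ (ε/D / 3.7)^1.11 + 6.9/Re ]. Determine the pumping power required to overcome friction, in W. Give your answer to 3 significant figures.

A = πD²/4 = π(0.513)²/4 = 0.2067 m²; mean velocity V = ṁ/(ρA) = 80.9/(1100 · 0.2067) = 0.3558 m/s.
Reynolds number Re = ρVD/μ = 1100 · 0.3558 · 0.513 / 0.0126 = 1.594e+04.
Re > 4000 → turbulent. Relative roughness ε/D = 0.000842/0.513 = 0.00164. Haaland: 1/√f = -1.8 log₁₀[(0.00164/3.7)^1.11 + 6.9/1.594e+04] = -1.8 log₁₀[0.00019 + 0.000433] = 5.77, so f = 0.03003.
Darcy-Weisbach: ΔP = f(L/D)(ρV²/2) = 0.03003·(2.53/0.513)·(1100·0.3558²/2) = 0.03003·4.932·69.63 = 10.31 Pa.
Q = ṁ/ρ = 80.9/1100 = 0.07355 m³/s.
Pumping power P = QΔP = 0.07355·10.31 = 0.7586 W = 0.759 W.

P ≈ 0.759 W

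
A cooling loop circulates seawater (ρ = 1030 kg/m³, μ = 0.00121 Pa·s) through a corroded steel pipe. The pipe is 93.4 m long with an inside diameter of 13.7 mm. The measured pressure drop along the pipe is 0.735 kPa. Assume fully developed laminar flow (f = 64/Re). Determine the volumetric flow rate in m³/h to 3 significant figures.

For laminar flow, f = 64/Re with Re = ρVD/μ, so Darcy-Weisbach reduces to ΔP = 32μLV/D². Solving for V: V = ΔP·D²/(32μL) = 735·(0.0137)²/(32·0.00121·93.4) = 0.03815 m/s.
Check: Re = ρVD/μ = 1030·0.03815·0.0137/0.00121 = 444.9 < 2300, so the laminar assumption holds.
Q = V·A = 0.03815·(π/4·0.0137²) = 5.623e-06 m³/s = 0.0202 m³/h.

Q ≈ 0.0202 m³/h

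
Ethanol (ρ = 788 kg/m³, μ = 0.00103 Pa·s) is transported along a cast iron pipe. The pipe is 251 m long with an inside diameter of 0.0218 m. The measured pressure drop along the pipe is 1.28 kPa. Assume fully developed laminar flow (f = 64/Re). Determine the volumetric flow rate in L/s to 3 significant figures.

Q ≈ 0.0274 L/s

For laminar flow, f = 64/Re with Re = ρVD/μ, so Darcy-Weisbach reduces to ΔP = 32μLV/D². Solving for V: V = ΔP·D²/(32μL) = 1280·(0.0218)²/(32·0.00103·251) = 0.07353 m/s.
Check: Re = ρVD/μ = 788·0.07353·0.0218/0.00103 = 1226 < 2300, so the laminar assumption holds.
Q = V·A = 0.07353·(π/4·0.0218²) = 2.745e-05 m³/s = 0.0274 L/s.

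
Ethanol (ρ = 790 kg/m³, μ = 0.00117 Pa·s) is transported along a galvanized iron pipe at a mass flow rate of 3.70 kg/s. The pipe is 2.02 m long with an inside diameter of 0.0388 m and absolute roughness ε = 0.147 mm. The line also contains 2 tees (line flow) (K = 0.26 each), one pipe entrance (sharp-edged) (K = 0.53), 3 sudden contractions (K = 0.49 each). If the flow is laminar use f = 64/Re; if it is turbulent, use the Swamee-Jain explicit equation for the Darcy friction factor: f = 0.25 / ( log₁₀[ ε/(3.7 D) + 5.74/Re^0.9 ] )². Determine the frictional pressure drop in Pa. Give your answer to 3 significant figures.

A = πD²/4 = π(0.0388)²/4 = 0.001182 m²; mean velocity V = ṁ/(ρA) = 3.7/(790 · 0.001182) = 3.961 m/s.
Reynolds number Re = ρVD/μ = 790 · 3.961 · 0.0388 / 0.00117 = 1.038e+05.
Re > 4000 → turbulent. Relative roughness ε/D = 0.000147/0.0388 = 0.00379. Swamee-Jain: f = 0.25/(log₁₀[0.00379/3.7 + 5.74/1.038e+05^0.9])² = 0.25/(log₁₀[0.00102 + 0.000176])² = 0.25/(-2.921)² = 0.0293.
Total minor-loss coefficient ΣK = 2·0.26 + 1·0.53 + 3·0.49 = 2.52.
ΔP = [f·L/D + ΣK]·(ρV²/2) = [0.0293·2.02/0.0388 + 2.52]·(790·3.961²/2) = [1.525 + 2.52]·6198 = 2.507e+04 Pa.

ΔP ≈ 25100 Pa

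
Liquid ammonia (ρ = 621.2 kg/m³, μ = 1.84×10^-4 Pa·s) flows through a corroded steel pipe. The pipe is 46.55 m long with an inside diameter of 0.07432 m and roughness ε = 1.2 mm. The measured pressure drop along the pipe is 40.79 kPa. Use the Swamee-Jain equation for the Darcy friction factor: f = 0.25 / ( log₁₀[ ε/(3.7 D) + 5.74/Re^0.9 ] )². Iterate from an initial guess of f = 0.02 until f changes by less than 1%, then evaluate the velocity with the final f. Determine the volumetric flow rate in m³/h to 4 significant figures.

Rearranging Darcy-Weisbach: V = √(2·ΔP·D/(f·L·ρ)). With ε/D = 0.0012/0.07432 = 0.0161, iterate starting from f = 0.02:
  f = 0.02 → V = √(2·4.079e+04·0.07432/(0.02·46.55·621.2)) = 3.238 m/s; Re = ρVD/μ = 8.124e+05; f → 0.04499
  f = 0.04499 → V = 2.159 m/s; Re = 5.417e+05; f → 0.04503
Converged (Δf/f < 1%). With the final f = 0.04503: V = √(2·4.079e+04·0.07432/(0.04503·46.55·621.2)) = 2.158 m/s.
Q = V·A = 2.158·(π/4·0.07432²) = 0.009361 m³/s = 33.70 m³/h.

Q ≈ 33.70 m³/h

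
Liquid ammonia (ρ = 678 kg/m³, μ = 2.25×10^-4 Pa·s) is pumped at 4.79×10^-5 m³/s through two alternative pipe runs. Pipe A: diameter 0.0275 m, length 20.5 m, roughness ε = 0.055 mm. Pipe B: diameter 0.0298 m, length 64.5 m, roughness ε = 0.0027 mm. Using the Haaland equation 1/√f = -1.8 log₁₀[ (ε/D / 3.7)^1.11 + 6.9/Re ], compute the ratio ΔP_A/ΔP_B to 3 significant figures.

ΔP_A/ΔP_B ≈ 0.492

Pipe A: V = Q/A = 4.79e-05/0.000594 = 0.08065 m/s; Re = 6683; ε/D = 0.002; Haaland → f = 0.03679; ΔP_A = f(L/D)(ρV²/2) = 60.46 Pa.
Pipe B: V = Q/A = 4.79e-05/0.0006975 = 0.06868 m/s; Re = 6167; ε/D = 9.06e-05; Haaland → f = 0.03551; ΔP_B = f(L/D)(ρV²/2) = 122.9 Pa.
ΔP_A/ΔP_B = 60.46/122.9 = 0.492.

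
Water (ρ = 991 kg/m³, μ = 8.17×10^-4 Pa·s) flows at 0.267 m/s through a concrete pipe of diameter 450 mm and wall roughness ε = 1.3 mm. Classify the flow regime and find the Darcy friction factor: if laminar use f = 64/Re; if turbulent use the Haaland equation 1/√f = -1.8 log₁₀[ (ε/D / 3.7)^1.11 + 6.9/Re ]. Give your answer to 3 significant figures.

f ≈ 0.0268

Re = ρVD/μ = 991·0.267·0.45/0.000817 = 1.457e+05.
Re > 4000 → turbulent. ε/D = 0.0013/0.45 = 0.00289; Haaland: 1/√f = -1.8 log₁₀[0.000355 + 4.73e-05] = 6.111, so f = 0.02678.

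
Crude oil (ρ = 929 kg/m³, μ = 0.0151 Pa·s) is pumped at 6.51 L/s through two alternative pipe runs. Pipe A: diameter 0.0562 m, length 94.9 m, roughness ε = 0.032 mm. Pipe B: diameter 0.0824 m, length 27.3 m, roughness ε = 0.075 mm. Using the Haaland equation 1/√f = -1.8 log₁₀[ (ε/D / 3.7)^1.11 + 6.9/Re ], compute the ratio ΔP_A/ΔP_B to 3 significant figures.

ΔP_A/ΔP_B ≈ 21.0

Pipe A: V = Q/A = 0.00651/0.002481 = 2.624 m/s; Re = 9074; ε/D = 0.000569; Haaland → f = 0.03239; ΔP_A = f(L/D)(ρV²/2) = 1.75e+05 Pa.
Pipe B: V = Q/A = 0.00651/0.005333 = 1.221 m/s; Re = 6189; ε/D = 0.00091; Haaland → f = 0.0363; ΔP_B = f(L/D)(ρV²/2) = 8325 Pa.
ΔP_A/ΔP_B = 1.75e+05/8325 = 21.0.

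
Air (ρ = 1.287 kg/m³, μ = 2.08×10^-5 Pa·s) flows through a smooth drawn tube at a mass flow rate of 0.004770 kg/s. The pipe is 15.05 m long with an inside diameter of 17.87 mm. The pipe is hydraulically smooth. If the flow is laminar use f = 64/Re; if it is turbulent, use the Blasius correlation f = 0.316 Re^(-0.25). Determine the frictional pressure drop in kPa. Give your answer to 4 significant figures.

ΔP ≈ 3.308 kPa

A = πD²/4 = π(0.01787)²/4 = 0.0002508 m²; mean velocity V = ṁ/(ρA) = 0.00477/(1.287 · 0.0002508) = 14.78 m/s.
Reynolds number Re = ρVD/μ = 1.287 · 14.78 · 0.01787 / 2.08e-05 = 1.634e+04.
Re > 4000 → turbulent. Smooth-pipe (Blasius): f = 0.316 Re^(-0.25) = 0.316/(1.634e+04)^0.25 = 0.02795.
Darcy-Weisbach: ΔP = f(L/D)(ρV²/2) = 0.02795·(15.05/0.01787)·(1.287·14.78²/2) = 0.02795·842.2·140.5 = 3308 Pa.
ΔP = 3308 Pa = 3.308 kPa.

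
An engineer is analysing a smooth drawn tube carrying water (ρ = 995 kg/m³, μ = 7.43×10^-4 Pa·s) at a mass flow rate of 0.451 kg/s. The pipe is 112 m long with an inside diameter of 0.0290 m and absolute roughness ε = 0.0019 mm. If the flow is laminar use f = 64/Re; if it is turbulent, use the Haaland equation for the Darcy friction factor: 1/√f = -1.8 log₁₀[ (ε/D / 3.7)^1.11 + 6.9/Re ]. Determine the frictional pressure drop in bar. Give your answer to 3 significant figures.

A = πD²/4 = π(0.029)²/4 = 0.0006605 m²; mean velocity V = ṁ/(ρA) = 0.451/(995 · 0.0006605) = 0.6862 m/s.
Reynolds number Re = ρVD/μ = 995 · 0.6862 · 0.029 / 0.000743 = 2.665e+04.
Re > 4000 → turbulent. Relative roughness ε/D = 1.9e-06/0.029 = 6.55e-05. Haaland: 1/√f = -1.8 log₁₀[(6.55e-05/3.7)^1.11 + 6.9/2.665e+04] = -1.8 log₁₀[5.31e-06 + 0.000259] = 6.44, so f = 0.02411.
Darcy-Weisbach: ΔP = f(L/D)(ρV²/2) = 0.02411·(112/0.029)·(995·0.6862²/2) = 0.02411·3862·234.3 = 2.181e+04 Pa.
ΔP = 2.181e+04 Pa = 0.218 bar.

ΔP ≈ 0.218 bar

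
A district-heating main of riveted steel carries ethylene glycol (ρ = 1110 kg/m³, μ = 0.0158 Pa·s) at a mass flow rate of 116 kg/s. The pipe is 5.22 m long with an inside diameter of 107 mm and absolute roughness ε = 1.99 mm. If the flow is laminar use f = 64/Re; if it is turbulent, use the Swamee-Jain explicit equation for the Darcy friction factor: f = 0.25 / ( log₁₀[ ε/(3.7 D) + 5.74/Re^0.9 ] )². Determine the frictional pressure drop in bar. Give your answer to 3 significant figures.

ΔP ≈ 1.76 bar

A = πD²/4 = π(0.107)²/4 = 0.008992 m²; mean velocity V = ṁ/(ρA) = 116/(1110 · 0.008992) = 11.62 m/s.
Reynolds number Re = ρVD/μ = 1110 · 11.62 · 0.107 / 0.0158 = 8.736e+04.
Re > 4000 → turbulent. Relative roughness ε/D = 0.00199/0.107 = 0.0186. Swamee-Jain: f = 0.25/(log₁₀[0.0186/3.7 + 5.74/8.736e+04^0.9])² = 0.25/(log₁₀[0.00503 + 0.000205])² = 0.25/(-2.281)² = 0.04803.
Darcy-Weisbach: ΔP = f(L/D)(ρV²/2) = 0.04803·(5.22/0.107)·(1110·11.62²/2) = 0.04803·48.79·7.496e+04 = 1.757e+05 Pa.
ΔP = 1.757e+05 Pa = 1.76 bar.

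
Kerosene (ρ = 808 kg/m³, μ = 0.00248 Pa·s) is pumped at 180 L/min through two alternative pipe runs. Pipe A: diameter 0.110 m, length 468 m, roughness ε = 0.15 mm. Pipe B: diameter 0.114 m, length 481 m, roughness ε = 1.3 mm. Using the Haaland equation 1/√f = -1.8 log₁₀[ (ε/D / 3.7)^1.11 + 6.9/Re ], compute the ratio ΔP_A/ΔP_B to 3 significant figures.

ΔP_A/ΔP_B ≈ 0.838

Pipe A: V = Q/A = 0.003/0.009503 = 0.3157 m/s; Re = 1.131e+04; ε/D = 0.00136; Haaland → f = 0.03177; ΔP_A = f(L/D)(ρV²/2) = 5442 Pa.
Pipe B: V = Q/A = 0.003/0.01021 = 0.2939 m/s; Re = 1.092e+04; ε/D = 0.0114; Haaland → f = 0.04411; ΔP_B = f(L/D)(ρV²/2) = 6495 Pa.
ΔP_A/ΔP_B = 5442/6495 = 0.838.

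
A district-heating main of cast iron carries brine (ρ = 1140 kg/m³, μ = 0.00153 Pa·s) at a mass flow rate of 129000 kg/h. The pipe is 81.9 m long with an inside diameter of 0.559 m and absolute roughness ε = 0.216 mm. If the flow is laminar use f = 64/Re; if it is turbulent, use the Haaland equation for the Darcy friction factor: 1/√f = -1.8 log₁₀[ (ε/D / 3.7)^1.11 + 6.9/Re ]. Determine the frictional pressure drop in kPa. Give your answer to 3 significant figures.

ΔP ≈ 0.0297 kPa

ṁ = 129000 kg/h = 129000/3600 = 35.83 kg/s.
A = πD²/4 = π(0.559)²/4 = 0.2454 m²; mean velocity V = ṁ/(ρA) = 35.83/(1140 · 0.2454) = 0.1281 m/s.
Reynolds number Re = ρVD/μ = 1140 · 0.1281 · 0.559 / 0.00153 = 5.335e+04.
Re > 4000 → turbulent. Relative roughness ε/D = 0.000216/0.559 = 0.000386. Haaland: 1/√f = -1.8 log₁₀[(0.000386/3.7)^1.11 + 6.9/5.335e+04] = -1.8 log₁₀[3.81e-05 + 0.000129] = 6.797, so f = 0.02165.
Darcy-Weisbach: ΔP = f(L/D)(ρV²/2) = 0.02165·(81.9/0.559)·(1140·0.1281²/2) = 0.02165·146.5·9.35 = 29.65 Pa.
ΔP = 29.65 Pa = 0.0297 kPa.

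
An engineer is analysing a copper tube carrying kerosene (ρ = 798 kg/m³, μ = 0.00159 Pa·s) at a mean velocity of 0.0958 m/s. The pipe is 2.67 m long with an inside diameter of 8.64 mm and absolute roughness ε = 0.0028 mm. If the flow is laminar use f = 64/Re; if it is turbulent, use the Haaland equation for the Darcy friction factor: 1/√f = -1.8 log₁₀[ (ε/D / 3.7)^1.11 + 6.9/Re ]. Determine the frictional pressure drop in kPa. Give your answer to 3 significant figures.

ΔP ≈ 0.174 kPa

Reynolds number Re = ρVD/μ = 798 · 0.0958 · 0.00864 / 0.00159 = 415.4.
Re < 2300 → laminar flow, so f = 64/Re = 64/415.4 = 0.1541 (the turbulent correlation is not needed).
Darcy-Weisbach: ΔP = f(L/D)(ρV²/2) = 0.1541·(2.67/0.00864)·(798·0.0958²/2) = 0.1541·309·3.662 = 174.3 Pa.
ΔP = 174.3 Pa = 0.174 kPa.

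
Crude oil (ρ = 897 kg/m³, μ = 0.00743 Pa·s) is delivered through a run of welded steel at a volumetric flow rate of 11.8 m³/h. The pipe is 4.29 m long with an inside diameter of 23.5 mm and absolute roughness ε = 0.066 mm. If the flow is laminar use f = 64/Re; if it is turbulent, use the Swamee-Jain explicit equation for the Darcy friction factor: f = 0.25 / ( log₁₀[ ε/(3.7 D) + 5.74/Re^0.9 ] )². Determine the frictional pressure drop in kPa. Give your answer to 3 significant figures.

Q = 11.8 m³/h = 11.8/3600 = 0.003278 m³/s.
Cross-sectional area A = πD²/4 = π(0.0235)²/4 = 0.0004337 m²; mean velocity V = Q/A = 0.003278/0.0004337 = 7.557 m/s.
Reynolds number Re = ρVD/μ = 897 · 7.557 · 0.0235 / 0.00743 = 2.144e+04.
Re > 4000 → turbulent. Relative roughness ε/D = 6.6e-05/0.0235 = 0.00281. Swamee-Jain: f = 0.25/(log₁₀[0.00281/3.7 + 5.74/2.144e+04^0.9])² = 0.25/(log₁₀[0.000759 + 0.000726])² = 0.25/(-2.828)² = 0.03125.
Darcy-Weisbach: ΔP = f(L/D)(ρV²/2) = 0.03125·(4.29/0.0235)·(897·7.557²/2) = 0.03125·182.6·2.561e+04 = 1.461e+05 Pa.
ΔP = 1.461e+05 Pa = 146 kPa.

ΔP ≈ 146 kPa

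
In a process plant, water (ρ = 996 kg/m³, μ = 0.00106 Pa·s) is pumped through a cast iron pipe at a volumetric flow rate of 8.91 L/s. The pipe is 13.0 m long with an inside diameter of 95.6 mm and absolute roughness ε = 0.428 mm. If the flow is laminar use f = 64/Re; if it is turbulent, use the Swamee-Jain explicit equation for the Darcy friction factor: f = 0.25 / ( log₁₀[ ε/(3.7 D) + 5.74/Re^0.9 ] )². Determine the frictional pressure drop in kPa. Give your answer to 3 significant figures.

Q = 8.91 L/s = 8.91/1000 = 0.00891 m³/s.
Cross-sectional area A = πD²/4 = π(0.0956)²/4 = 0.007178 m²; mean velocity V = Q/A = 0.00891/0.007178 = 1.241 m/s.
Reynolds number Re = ρVD/μ = 996 · 1.241 · 0.0956 / 0.00106 = 1.115e+05.
Re > 4000 → turbulent. Relative roughness ε/D = 0.000428/0.0956 = 0.00448. Swamee-Jain: f = 0.25/(log₁₀[0.00448/3.7 + 5.74/1.115e+05^0.9])² = 0.25/(log₁₀[0.00121 + 0.000165])² = 0.25/(-2.862)² = 0.03052.
Darcy-Weisbach: ΔP = f(L/D)(ρV²/2) = 0.03052·(13/0.0956)·(996·1.241²/2) = 0.03052·136·767.3 = 3185 Pa.
ΔP = 3185 Pa = 3.19 kPa.

ΔP ≈ 3.19 kPa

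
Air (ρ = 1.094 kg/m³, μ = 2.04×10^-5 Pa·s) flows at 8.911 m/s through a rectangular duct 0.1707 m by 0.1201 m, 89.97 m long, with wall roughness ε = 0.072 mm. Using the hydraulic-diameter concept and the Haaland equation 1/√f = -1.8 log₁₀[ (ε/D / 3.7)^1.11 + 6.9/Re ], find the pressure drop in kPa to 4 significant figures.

ΔP ≈ 0.5888 kPa

Hydraulic diameter D_h = 4A/P = 4·(0.1707·0.1201)/(2·(0.1707+0.1201)) = 0.082/0.5816 = 0.141 m.
Re = ρVD_h/μ = 1.094·8.911·0.141/2.04e-05 = 6.738e+04.
ε/D_h = 7.2e-05/0.141 = 0.000511; Haaland gives 1/√f = -1.8 log₁₀[5.19e-05+0.000102] = 6.861, so f = 0.02124.
ΔP = f(L/D_h)(ρV²/2) = 0.02124·89.97/0.141·43.44 = 588.8 Pa.
ΔP = 0.5888 kPa.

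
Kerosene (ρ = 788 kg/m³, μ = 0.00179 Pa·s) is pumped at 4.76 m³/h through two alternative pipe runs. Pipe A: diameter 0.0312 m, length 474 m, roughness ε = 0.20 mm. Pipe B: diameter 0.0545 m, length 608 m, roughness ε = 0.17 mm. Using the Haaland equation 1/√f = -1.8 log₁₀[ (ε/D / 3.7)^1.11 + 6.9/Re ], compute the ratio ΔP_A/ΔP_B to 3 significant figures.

ΔP_A/ΔP_B ≈ 13.6

Pipe A: V = Q/A = 0.001322/0.0007645 = 1.729 m/s; Re = 2.375e+04; ε/D = 0.00641; Haaland → f = 0.03574; ΔP_A = f(L/D)(ρV²/2) = 6.398e+05 Pa.
Pipe B: V = Q/A = 0.001322/0.002333 = 0.5668 m/s; Re = 1.36e+04; ε/D = 0.00312; Haaland → f = 0.03321; ΔP_B = f(L/D)(ρV²/2) = 4.69e+04 Pa.
ΔP_A/ΔP_B = 6.398e+05/4.69e+04 = 13.6.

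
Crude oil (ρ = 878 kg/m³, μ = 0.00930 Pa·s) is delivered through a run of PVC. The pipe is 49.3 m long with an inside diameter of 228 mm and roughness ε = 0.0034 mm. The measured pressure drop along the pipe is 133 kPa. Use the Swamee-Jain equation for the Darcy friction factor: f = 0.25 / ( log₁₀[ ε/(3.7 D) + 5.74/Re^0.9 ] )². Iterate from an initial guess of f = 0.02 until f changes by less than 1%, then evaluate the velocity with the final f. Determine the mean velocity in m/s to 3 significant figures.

Rearranging Darcy-Weisbach: V = √(2·ΔP·D/(f·L·ρ)). With ε/D = 3.4e-06/0.228 = 1.49e-05, iterate starting from f = 0.02:
  f = 0.02 → V = √(2·1.33e+05·0.228/(0.02·49.3·878)) = 8.37 m/s; Re = ρVD/μ = 1.802e+05; f → 0.01598
  f = 0.01598 → V = 9.363 m/s; Re = 2.015e+05; f → 0.01565
  f = 0.01565 → V = 9.463 m/s; Re = 2.037e+05; f → 0.01562
Converged (Δf/f < 1%). With the final f = 0.01562: V = √(2·1.33e+05·0.228/(0.01562·49.3·878)) = 9.472 m/s.

V ≈ 9.47 m/s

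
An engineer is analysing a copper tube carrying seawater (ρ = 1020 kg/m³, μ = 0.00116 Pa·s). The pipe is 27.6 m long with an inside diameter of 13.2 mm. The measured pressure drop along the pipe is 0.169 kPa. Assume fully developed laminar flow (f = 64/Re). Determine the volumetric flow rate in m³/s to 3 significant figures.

For laminar flow, f = 64/Re with Re = ρVD/μ, so Darcy-Weisbach reduces to ΔP = 32μLV/D². Solving for V: V = ΔP·D²/(32μL) = 169·(0.0132)²/(32·0.00116·27.6) = 0.02874 m/s.
Check: Re = ρVD/μ = 1020·0.02874·0.0132/0.00116 = 333.6 < 2300, so the laminar assumption holds.
Q = V·A = 0.02874·(π/4·0.0132²) = 3.933e-06 m³/s = 3.93×10^-6 m³/s.

Q ≈ 3.93×10^-6 m³/s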